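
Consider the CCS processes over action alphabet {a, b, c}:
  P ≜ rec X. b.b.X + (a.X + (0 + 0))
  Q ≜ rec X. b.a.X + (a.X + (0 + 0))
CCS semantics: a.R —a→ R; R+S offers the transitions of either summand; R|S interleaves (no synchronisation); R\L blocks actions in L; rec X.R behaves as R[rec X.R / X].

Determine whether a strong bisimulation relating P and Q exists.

LTS(P): 2 reachable states
  p0 = rec X. b.b.X + (a.X + (0 + 0)) has moves -a-> p0, -b-> p1
  p1 = b.(rec X. b.b.X + (a.X + (0 + 0))) has moves -b-> p0
LTS(Q): 2 reachable states
  q0 = rec X. b.a.X + (a.X + (0 + 0)) has moves -a-> q0, -b-> q1
  q1 = a.(rec X. b.a.X + (a.X + (0 + 0))) has moves -a-> q0
Partition-refinement fixed point:
  B0 = {p0}
  B1 = {p1}
  B2 = {q0}
  B3 = {q1}
p0 ∈ B0, q0 ∈ B2 → different blocks

NO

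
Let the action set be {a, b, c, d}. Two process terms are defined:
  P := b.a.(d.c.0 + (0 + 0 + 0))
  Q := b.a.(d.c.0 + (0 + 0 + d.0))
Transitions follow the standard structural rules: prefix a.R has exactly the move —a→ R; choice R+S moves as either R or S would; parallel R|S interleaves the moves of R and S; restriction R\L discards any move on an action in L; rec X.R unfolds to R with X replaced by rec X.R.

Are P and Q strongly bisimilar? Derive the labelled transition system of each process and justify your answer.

NO

P's transition system — 5 states:
  p0 = b.a.(d.c.0 + (0 + 0 + 0)) has moves -b-> p1
  p1 = a.(d.c.0 + (0 + 0 + 0)) has moves -a-> p2
  p2 = d.c.0 + (0 + 0 + 0) has moves -d-> p3
  p3 = c.0 has moves -c-> p4
  p4 = 0 has moves deadlocked
Q's transition system — 5 states:
  q0 = b.a.(d.c.0 + (0 + 0 + d.0)) has moves -b-> q1
  q1 = a.(d.c.0 + (0 + 0 + d.0)) has moves -a-> q2
  q2 = d.c.0 + (0 + 0 + d.0) has moves -d-> q3, -d-> q4
  q3 = 0 has moves deadlocked
  q4 = c.0 has moves -c-> q3
Partition-refinement fixed point:
  B0 = {p0}
  B1 = {p1}
  B2 = {p2}
  B3 = {p3, q4}
  B4 = {p4, q3}
  B5 = {q0}
  B6 = {q1}
  B7 = {q2}
p0 ∈ B0, q0 ∈ B5 → different blocks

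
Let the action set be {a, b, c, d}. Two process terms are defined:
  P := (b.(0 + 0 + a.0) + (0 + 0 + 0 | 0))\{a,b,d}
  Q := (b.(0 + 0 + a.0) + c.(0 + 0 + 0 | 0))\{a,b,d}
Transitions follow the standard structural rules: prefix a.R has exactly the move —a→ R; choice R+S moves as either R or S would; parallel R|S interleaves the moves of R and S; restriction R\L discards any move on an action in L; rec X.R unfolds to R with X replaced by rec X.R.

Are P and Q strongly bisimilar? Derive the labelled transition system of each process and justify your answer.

P ≁ Q

LTS(P): 1 reachable states
  p0 = (b.(0 + 0 + a.0) + (0 + 0 + 0 | 0))\{a,b,d} ⊢ stopped
LTS(Q): 2 reachable states
  q0 = (b.(0 + 0 + a.0) + c.(0 + 0 + 0 | 0))\{a,b,d} ⊢ ··c··> q1
  q1 = (0 + 0 + 0 | 0)\{a,b,d} ⊢ stopped
Bisimilarity quotient blocks:
  B0 = {p0, q1}
  B1 = {q0}
p0 ∈ B0, q0 ∈ B1 → different blocks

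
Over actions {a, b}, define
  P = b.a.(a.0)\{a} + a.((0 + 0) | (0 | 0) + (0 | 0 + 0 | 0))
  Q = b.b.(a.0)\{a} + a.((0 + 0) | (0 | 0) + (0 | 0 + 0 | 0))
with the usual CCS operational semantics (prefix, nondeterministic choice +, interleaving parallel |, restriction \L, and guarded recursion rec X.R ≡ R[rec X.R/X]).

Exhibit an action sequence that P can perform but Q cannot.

P's transition system — 4 states:
  s0 = b.a.(a.0)\{a} + a.((0 + 0) | (0 | 0) + (0 | 0 + 0 | 0)) ⊢ --a--▸ s1, --b--▸ s2
  s1 = (0 + 0) | (0 | 0) + (0 | 0 + 0 | 0) ⊢ deadlocked
  s2 = a.(a.0)\{a} ⊢ --a--▸ s3
  s3 = (a.0)\{a} ⊢ deadlocked
Q's transition system — 4 states:
  t0 = b.b.(a.0)\{a} + a.((0 + 0) | (0 | 0) + (0 | 0 + 0 | 0)) ⊢ --a--▸ t1, --b--▸ t2
  t1 = (0 + 0) | (0 | 0) + (0 | 0 + 0 | 0) ⊢ deadlocked
  t2 = b.(a.0)\{a} ⊢ --b--▸ t3
  t3 = (a.0)\{a} ⊢ deadlocked
Run σ = ⟨ba⟩ on P: start {s0}
  [1] b ⇒ {s2}
  [2] a ⇒ {s3}
  ✓ P
Run σ = ⟨ba⟩ on Q: start {t0}
  [1] b ⇒ {t2}
  [2] a ⇒ ∅  — Q cannot continue

ba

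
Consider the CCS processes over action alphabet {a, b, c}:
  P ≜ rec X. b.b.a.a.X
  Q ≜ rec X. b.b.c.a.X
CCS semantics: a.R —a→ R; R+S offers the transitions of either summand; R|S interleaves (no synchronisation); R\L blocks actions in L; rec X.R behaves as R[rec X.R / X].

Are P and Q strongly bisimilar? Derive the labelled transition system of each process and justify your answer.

NO

P's transition system — 4 states:
  u0 = rec X. b.b.a.a.X → —b→ u1
  u1 = b.a.a.(rec X. b.b.a.a.X) → —b→ u2
  u2 = a.a.(rec X. b.b.a.a.X) → —a→ u3
  u3 = a.(rec X. b.b.a.a.X) → —a→ u0
Q's transition system — 4 states:
  v0 = rec X. b.b.c.a.X → —b→ v1
  v1 = b.c.a.(rec X. b.b.c.a.X) → —b→ v2
  v2 = c.a.(rec X. b.b.c.a.X) → —c→ v3
  v3 = a.(rec X. b.b.c.a.X) → —a→ v0
Bisimilarity quotient blocks:
  B0 = {u0}
  B1 = {u1}
  B2 = {u2}
  B3 = {u3}
  B4 = {v0}
  B5 = {v1}
  B6 = {v2}
  B7 = {v3}
u0 ∈ B0, v0 ∈ B4 → different blocks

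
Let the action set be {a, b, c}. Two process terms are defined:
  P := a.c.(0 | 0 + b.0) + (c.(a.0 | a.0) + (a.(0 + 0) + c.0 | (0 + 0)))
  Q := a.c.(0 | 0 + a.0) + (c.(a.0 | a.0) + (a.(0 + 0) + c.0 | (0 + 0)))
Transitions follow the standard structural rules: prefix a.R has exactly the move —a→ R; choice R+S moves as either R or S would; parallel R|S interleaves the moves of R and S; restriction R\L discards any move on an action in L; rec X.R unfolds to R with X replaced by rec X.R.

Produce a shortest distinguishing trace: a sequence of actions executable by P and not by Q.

acb

P's transition system — 10 states:
  p0 = a.c.(0 | 0 + b.0) + (c.(a.0 | a.0) + (a.(0 + 0) + c.0 | (0 + 0))) → --a--▸ p1, --a--▸ p2, --c--▸ p3, --c--▸ p4
  p1 = 0 + 0 → deadlocked
  p2 = c.(0 | 0 + b.0) → --c--▸ p5
  p3 = 0 | (0 + 0) → deadlocked
  p4 = a.0 | a.0 → --a--▸ p6, --a--▸ p7
  p5 = 0 | 0 + b.0 → --b--▸ p8
  p6 = 0 | a.0 → --a--▸ p9
  p7 = a.0 | 0 → --a--▸ p9
  p8 = 0 → deadlocked
  p9 = 0 | 0 → deadlocked
Q's transition system — 10 states:
  q0 = a.c.(0 | 0 + a.0) + (c.(a.0 | a.0) + (a.(0 + 0) + c.0 | (0 + 0))) → --a--▸ q1, --a--▸ q2, --c--▸ q3, --c--▸ q4
  q1 = 0 + 0 → deadlocked
  q2 = c.(0 | 0 + a.0) → --c--▸ q5
  q3 = 0 | (0 + 0) → deadlocked
  q4 = a.0 | a.0 → --a--▸ q6, --a--▸ q7
  q5 = 0 | 0 + a.0 → --a--▸ q8
  q6 = 0 | a.0 → --a--▸ q9
  q7 = a.0 | 0 → --a--▸ q9
  q8 = 0 → deadlocked
  q9 = 0 | 0 → deadlocked
Executing acb from P (initial set {p0}):
  [1] a ⇒ {p1, p2}
  [2] c ⇒ {p5}
  [3] b ⇒ {p8}
  ✓ P
Executing acb from Q (initial set {q0}):
  [1] a ⇒ {q1, q2}
  [2] c ⇒ {q5}
  [3] b ⇒ ∅  — Q cannot continue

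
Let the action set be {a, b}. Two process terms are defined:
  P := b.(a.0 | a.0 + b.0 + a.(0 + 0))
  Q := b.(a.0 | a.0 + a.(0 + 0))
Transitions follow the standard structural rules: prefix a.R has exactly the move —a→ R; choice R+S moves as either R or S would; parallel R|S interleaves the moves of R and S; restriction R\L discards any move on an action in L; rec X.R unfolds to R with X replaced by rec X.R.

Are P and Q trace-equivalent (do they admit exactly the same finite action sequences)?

P's transition system — 7 states:
  s0 = b.(a.0 | a.0 + b.0 + a.(0 + 0)) | --b--▸ s1
  s1 = a.0 | a.0 + b.0 + a.(0 + 0) | --a--▸ s2, --a--▸ s3, --a--▸ s4, --b--▸ s5
  s2 = 0 + 0 | stopped
  s3 = 0 | a.0 | --a--▸ s6
  s4 = a.0 | 0 | --a--▸ s6
  s5 = 0 | stopped
  s6 = 0 | 0 | stopped
Q's transition system — 6 states:
  t0 = b.(a.0 | a.0 + a.(0 + 0)) | --b--▸ t1
  t1 = a.0 | a.0 + a.(0 + 0) | --a--▸ t2, --a--▸ t3, --a--▸ t4
  t2 = 0 + 0 | stopped
  t3 = 0 | a.0 | --a--▸ t5
  t4 = a.0 | 0 | --a--▸ t5
  t5 = 0 | 0 | stopped
Executing bb from P (initial set {s0}):
  after b @ step 1: {s1}
  after b @ step 2: {s5}
  P completes σ.
Executing bb from Q (initial set {t0}):
  after b @ step 1: {t1}
  after b @ step 2: no successor for Q

NO — witness ⟨bb⟩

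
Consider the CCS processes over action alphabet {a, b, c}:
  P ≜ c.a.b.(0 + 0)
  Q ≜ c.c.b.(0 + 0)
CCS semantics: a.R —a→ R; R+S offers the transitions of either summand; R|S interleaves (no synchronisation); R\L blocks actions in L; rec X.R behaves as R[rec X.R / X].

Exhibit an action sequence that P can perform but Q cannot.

LTS(P): 4 reachable states
  s0 = c.a.b.(0 + 0) → —c→ s1
  s1 = a.b.(0 + 0) → —a→ s2
  s2 = b.(0 + 0) → —b→ s3
  s3 = 0 + 0 → ·
LTS(Q): 4 reachable states
  t0 = c.c.b.(0 + 0) → —c→ t1
  t1 = c.b.(0 + 0) → —c→ t2
  t2 = b.(0 + 0) → —b→ t3
  t3 = 0 + 0 → ·
Run σ = ⟨ca⟩ on P: start {s0}
  after c @ step 1: {s1}
  after a @ step 2: {s2}
  ✓ P
Run σ = ⟨ca⟩ on Q: start {t0}
  after c @ step 1: {t1}
  after a @ step 2: ∅  — Q cannot continue

ca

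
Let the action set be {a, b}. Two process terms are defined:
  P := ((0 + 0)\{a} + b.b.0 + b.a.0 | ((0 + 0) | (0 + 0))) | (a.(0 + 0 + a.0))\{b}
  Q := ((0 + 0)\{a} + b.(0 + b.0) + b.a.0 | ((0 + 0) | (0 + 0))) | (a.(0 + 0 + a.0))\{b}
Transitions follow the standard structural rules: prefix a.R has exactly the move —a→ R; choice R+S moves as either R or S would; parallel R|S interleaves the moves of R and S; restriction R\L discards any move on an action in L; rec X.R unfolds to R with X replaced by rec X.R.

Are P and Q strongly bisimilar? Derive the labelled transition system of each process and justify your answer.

YES

P's transition system — 15 states:
  p0 = ((0 + 0)\{a} + b.b.0 + b.a.0 | ((0 + 0) | (0 + 0))) | (a.(0 + 0 + a.0))\{b} | =a=> p1, =b=> p2, =b=> p3
  p1 = ((0 + 0)\{a} + b.b.0 + b.a.0 | ((0 + 0) | (0 + 0))) | (0 + 0 + a.0)\{b} | =a=> p4, =b=> p5, =b=> p6
  p2 = a.0 | ((0 + 0) | (0 + 0)) | (a.(0 + 0 + a.0))\{b} | =a=> p5, =a=> p7
  p3 = b.0 | (a.(0 + 0 + a.0))\{b} | =a=> p6, =b=> p8
  p4 = ((0 + 0)\{a} + b.b.0 + b.a.0 | ((0 + 0) | (0 + 0))) | 0\{b} | =b=> p10, =b=> p9
  p5 = a.0 | ((0 + 0) | (0 + 0)) | (0 + 0 + a.0)\{b} | =a=> p11, =a=> p9
  p6 = b.0 | (0 + 0 + a.0)\{b} | =a=> p10, =b=> p12
  p7 = 0 | ((0 + 0) | (0 + 0)) | (a.(0 + 0 + a.0))\{b} | =a=> p11
  p8 = 0 | (a.(0 + 0 + a.0))\{b} | =a=> p12
  p9 = a.0 | ((0 + 0) | (0 + 0)) | 0\{b} | =a=> p13
  p10 = b.0 | 0\{b} | =b=> p14
  p11 = 0 | ((0 + 0) | (0 + 0)) | (0 + 0 + a.0)\{b} | =a=> p13
  p12 = 0 | (0 + 0 + a.0)\{b} | =a=> p14
  p13 = 0 | ((0 + 0) | (0 + 0)) | 0\{b} | ∅
  p14 = 0 | 0\{b} | ∅
Q's transition system — 15 states:
  q0 = ((0 + 0)\{a} + b.(0 + b.0) + b.a.0 | ((0 + 0) | (0 + 0))) | (a.(0 + 0 + a.0))\{b} | =a=> q1, =b=> q2, =b=> q3
  q1 = ((0 + 0)\{a} + b.(0 + b.0) + b.a.0 | ((0 + 0) | (0 + 0))) | (0 + 0 + a.0)\{b} | =a=> q4, =b=> q5, =b=> q6
  q2 = (0 + b.0) | (a.(0 + 0 + a.0))\{b} | =a=> q5, =b=> q7
  q3 = a.0 | ((0 + 0) | (0 + 0)) | (a.(0 + 0 + a.0))\{b} | =a=> q6, =a=> q8
  q4 = ((0 + 0)\{a} + b.(0 + b.0) + b.a.0 | ((0 + 0) | (0 + 0))) | 0\{b} | =b=> q10, =b=> q9
  q5 = (0 + b.0) | (0 + 0 + a.0)\{b} | =a=> q9, =b=> q11
  q6 = a.0 | ((0 + 0) | (0 + 0)) | (0 + 0 + a.0)\{b} | =a=> q10, =a=> q12
  q7 = 0 | (a.(0 + 0 + a.0))\{b} | =a=> q11
  q8 = 0 | ((0 + 0) | (0 + 0)) | (a.(0 + 0 + a.0))\{b} | =a=> q12
  q9 = (0 + b.0) | 0\{b} | =b=> q13
  q10 = a.0 | ((0 + 0) | (0 + 0)) | 0\{b} | =a=> q14
  q11 = 0 | (0 + 0 + a.0)\{b} | =a=> q13
  q12 = 0 | ((0 + 0) | (0 + 0)) | (0 + 0 + a.0)\{b} | =a=> q14
  q13 = 0 | 0\{b} | ∅
  q14 = 0 | ((0 + 0) | (0 + 0)) | 0\{b} | ∅
Partition-refinement fixed point:
  B0 = {p0, q0}
  B1 = {p3, q2}
  B2 = {p5, p7, p8, q6, q7, q8}
  B3 = {p11, p12, p9, q10, q11, q12}
  B4 = {p13, p14, q13, q14}
  B5 = {p6, q5}
  B6 = {p10, q9}
  B7 = {p2, q3}
  B8 = {p1, q1}
  B9 = {p4, q4}
p0 ∈ B0, q0 ∈ B0 → same block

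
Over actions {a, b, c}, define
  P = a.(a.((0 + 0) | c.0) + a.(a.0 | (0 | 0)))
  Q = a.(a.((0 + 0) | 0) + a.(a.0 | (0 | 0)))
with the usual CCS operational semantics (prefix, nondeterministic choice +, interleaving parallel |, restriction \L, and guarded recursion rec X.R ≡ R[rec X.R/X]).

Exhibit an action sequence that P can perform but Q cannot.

aac

LTS(P): 6 reachable states
  p0 = a.(a.((0 + 0) | c.0) + a.(a.0 | (0 | 0))) | —a→ p1
  p1 = a.((0 + 0) | c.0) + a.(a.0 | (0 | 0)) | —a→ p2, —a→ p3
  p2 = (0 + 0) | c.0 | —c→ p4
  p3 = a.0 | (0 | 0) | —a→ p5
  p4 = (0 + 0) | 0 | deadlocked
  p5 = 0 | (0 | 0) | deadlocked
LTS(Q): 5 reachable states
  q0 = a.(a.((0 + 0) | 0) + a.(a.0 | (0 | 0))) | —a→ q1
  q1 = a.((0 + 0) | 0) + a.(a.0 | (0 | 0)) | —a→ q2, —a→ q3
  q2 = (0 + 0) | 0 | deadlocked
  q3 = a.0 | (0 | 0) | —a→ q4
  q4 = 0 | (0 | 0) | deadlocked
Run σ = ⟨aac⟩ on P: start {p0}
  [1] a ⇒ {p1}
  [2] a ⇒ {p2, p3}
  [3] c ⇒ {p4}
  — P admits the full trace.
Run σ = ⟨aac⟩ on Q: start {q0}
  [1] a ⇒ {q1}
  [2] a ⇒ {q2, q3}
  [3] c ⇒ ∅ (Q stuck)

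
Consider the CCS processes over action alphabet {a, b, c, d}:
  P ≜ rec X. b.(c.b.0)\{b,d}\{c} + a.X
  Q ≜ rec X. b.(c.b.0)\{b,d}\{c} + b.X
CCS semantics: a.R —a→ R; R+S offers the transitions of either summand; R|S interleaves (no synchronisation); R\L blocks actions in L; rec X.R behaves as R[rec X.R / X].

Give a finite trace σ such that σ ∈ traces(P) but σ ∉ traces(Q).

a

Reachable graph of P (2 states):
  u0 = rec X. b.(c.b.0)\{b,d}\{c} + a.X ⊢ =a=> u0, =b=> u1
  u1 = (c.b.0)\{b,d}\{c} ⊢ ∅
Reachable graph of Q (2 states):
  v0 = rec X. b.(c.b.0)\{b,d}\{c} + b.X ⊢ =b=> v0, =b=> v1
  v1 = (c.b.0)\{b,d}\{c} ⊢ ∅
Trace ⟨a⟩ through P, begin at {u0}:
  [1] a ⇒ {u0}
  P completes σ.
Trace ⟨a⟩ through Q, begin at {v0}:
  [1] a ⇒ no successor for Q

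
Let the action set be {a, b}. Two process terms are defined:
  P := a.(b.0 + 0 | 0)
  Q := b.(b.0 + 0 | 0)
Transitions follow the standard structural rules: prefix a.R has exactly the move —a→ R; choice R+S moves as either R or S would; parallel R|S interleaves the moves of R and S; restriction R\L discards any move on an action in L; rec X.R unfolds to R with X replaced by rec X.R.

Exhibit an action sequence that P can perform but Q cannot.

a

P's transition system — 3 states:
  p0 = a.(b.0 + 0 | 0) | —a→ p1
  p1 = b.0 + 0 | 0 | —b→ p2
  p2 = 0 | ∅
Q's transition system — 3 states:
  q0 = b.(b.0 + 0 | 0) | —b→ q1
  q1 = b.0 + 0 | 0 | —b→ q2
  q2 = 0 | ∅
Executing a from P (initial set {p0}):
  after a @ step 1: {p1}
  — P admits the full trace.
Executing a from Q (initial set {q0}):
  after a @ step 1: no successor for Q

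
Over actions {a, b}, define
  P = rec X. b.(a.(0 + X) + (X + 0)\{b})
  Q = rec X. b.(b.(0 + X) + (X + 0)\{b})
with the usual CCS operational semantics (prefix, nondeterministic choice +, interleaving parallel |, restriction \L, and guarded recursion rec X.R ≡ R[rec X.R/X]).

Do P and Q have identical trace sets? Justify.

NO — witness ⟨ba⟩

LTS(P): 3 reachable states
  m0 = rec X. b.(a.(0 + X) + (X + 0)\{b}) → =b=> m1
  m1 = a.(0 + (rec X. b.(a.(0 + X) + (X + 0)\{b}))) + ((rec X. b.(a.(0 + X) + (X + 0)\{b})) + 0)\{b} → =a=> m2
  m2 = 0 + (rec X. b.(a.(0 + X) + (X + 0)\{b})) → =b=> m1
LTS(Q): 3 reachable states
  n0 = rec X. b.(b.(0 + X) + (X + 0)\{b}) → =b=> n1
  n1 = b.(0 + (rec X. b.(b.(0 + X) + (X + 0)\{b}))) + ((rec X. b.(b.(0 + X) + (X + 0)\{b})) + 0)\{b} → =b=> n2
  n2 = 0 + (rec X. b.(b.(0 + X) + (X + 0)\{b})) → =b=> n1
Run σ = ⟨ba⟩ on P: start {m0}
  [1] b ⇒ {m1}
  [2] a ⇒ {m2}
  P completes σ.
Run σ = ⟨ba⟩ on Q: start {n0}
  [1] b ⇒ {n1}
  [2] a ⇒ no successor for Q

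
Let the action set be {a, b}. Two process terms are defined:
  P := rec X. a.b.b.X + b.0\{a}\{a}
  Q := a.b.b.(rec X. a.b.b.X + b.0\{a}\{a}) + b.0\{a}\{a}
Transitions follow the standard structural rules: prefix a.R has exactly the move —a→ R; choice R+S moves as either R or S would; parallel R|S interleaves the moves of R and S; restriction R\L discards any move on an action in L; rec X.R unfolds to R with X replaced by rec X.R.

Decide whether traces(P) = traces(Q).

YES

Reachable graph of P (4 states):
  s0 = rec X. a.b.b.X + b.0\{a}\{a} has moves —a→ s1, —b→ s2
  s1 = b.b.(rec X. a.b.b.X + b.0\{a}\{a}) has moves —b→ s3
  s2 = 0\{a}\{a} has moves (no moves)
  s3 = b.(rec X. a.b.b.X + b.0\{a}\{a}) has moves —b→ s0
Reachable graph of Q (5 states):
  t0 = a.b.b.(rec X. a.b.b.X + b.0\{a}\{a}) + b.0\{a}\{a} has moves —a→ t1, —b→ t2
  t1 = b.b.(rec X. a.b.b.X + b.0\{a}\{a}) has moves —b→ t3
  t2 = 0\{a}\{a} has moves (no moves)
  t3 = b.(rec X. a.b.b.X + b.0\{a}\{a}) has moves —b→ t4
  t4 = rec X. a.b.b.X + b.0\{a}\{a} has moves —a→ t1, —b→ t2
Bisimilarity quotient blocks:
  B0 = {s0, t0, t4}
  B1 = {s1, t1}
  B2 = {s3, t3}
  B3 = {s2, t2}
s0 ∈ B0, t0 ∈ B0 → same block
Bisimilar ⇒ trace-equivalent.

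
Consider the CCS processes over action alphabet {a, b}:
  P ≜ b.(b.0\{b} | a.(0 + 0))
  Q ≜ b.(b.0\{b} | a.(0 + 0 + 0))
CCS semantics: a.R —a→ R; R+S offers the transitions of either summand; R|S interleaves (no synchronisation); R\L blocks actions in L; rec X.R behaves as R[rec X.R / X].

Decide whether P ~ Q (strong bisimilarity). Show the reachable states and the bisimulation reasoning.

YES

Reachable graph of P (5 states):
  p0 = b.(b.0\{b} | a.(0 + 0)) ⊢ ··b··> p1
  p1 = b.0\{b} | a.(0 + 0) ⊢ ··a··> p2, ··b··> p3
  p2 = b.0\{b} | (0 + 0) ⊢ ··b··> p4
  p3 = 0\{b} | a.(0 + 0) ⊢ ··a··> p4
  p4 = 0\{b} | (0 + 0) ⊢ (no moves)
Reachable graph of Q (5 states):
  q0 = b.(b.0\{b} | a.(0 + 0 + 0)) ⊢ ··b··> q1
  q1 = b.0\{b} | a.(0 + 0 + 0) ⊢ ··a··> q2, ··b··> q3
  q2 = b.0\{b} | (0 + 0 + 0) ⊢ ··b··> q4
  q3 = 0\{b} | a.(0 + 0 + 0) ⊢ ··a··> q4
  q4 = 0\{b} | (0 + 0 + 0) ⊢ (no moves)
Coarsest stable partition (strong bisimilarity classes):
  B0 = {p0, q0}
  B1 = {p1, q1}
  B2 = {p2, q2}
  B3 = {p4, q4}
  B4 = {p3, q3}
p0 ∈ B0, q0 ∈ B0 → same block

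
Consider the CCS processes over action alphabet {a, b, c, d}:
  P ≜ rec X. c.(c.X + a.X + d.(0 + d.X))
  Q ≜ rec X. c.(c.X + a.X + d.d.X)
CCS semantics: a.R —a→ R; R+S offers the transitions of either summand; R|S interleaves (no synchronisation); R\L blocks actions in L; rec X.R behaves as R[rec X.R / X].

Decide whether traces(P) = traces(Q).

Reachable graph of P (3 states):
  s0 = rec X. c.(c.X + a.X + d.(0 + d.X)) | —c→ s1
  s1 = c.(rec X. c.(c.X + a.X + d.(0 + d.X))) + a.(rec X. c.(c.X + a.X + d.(0 + d.X))) + d.(0 + d.(rec X. c.(c.X + a.X + d.(0 + d.X)))) | —a→ s0, —c→ s0, —d→ s2
  s2 = 0 + d.(rec X. c.(c.X + a.X + d.(0 + d.X))) | —d→ s0
Reachable graph of Q (3 states):
  t0 = rec X. c.(c.X + a.X + d.d.X) | —c→ t1
  t1 = c.(rec X. c.(c.X + a.X + d.d.X)) + a.(rec X. c.(c.X + a.X + d.d.X)) + d.d.(rec X. c.(c.X + a.X + d.d.X)) | —a→ t0, —c→ t0, —d→ t2
  t2 = d.(rec X. c.(c.X + a.X + d.d.X)) | —d→ t0
Partition-refinement fixed point:
  B0 = {s0, t0}
  B1 = {s1, t1}
  B2 = {s2, t2}
s0 ∈ B0, t0 ∈ B0 → same block
Bisimilar ⇒ trace-equivalent.

YES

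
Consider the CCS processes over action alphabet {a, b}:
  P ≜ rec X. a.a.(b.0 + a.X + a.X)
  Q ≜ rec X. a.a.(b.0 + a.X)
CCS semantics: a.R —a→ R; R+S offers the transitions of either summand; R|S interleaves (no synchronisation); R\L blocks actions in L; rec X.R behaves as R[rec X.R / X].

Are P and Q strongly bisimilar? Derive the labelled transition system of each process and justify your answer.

bisimilar

Reachable graph of P (4 states):
  p0 = rec X. a.a.(b.0 + a.X + a.X) | ··a··> p1
  p1 = a.(b.0 + a.(rec X. a.a.(b.0 + a.X + a.X)) + a.(rec X. a.a.(b.0 + a.X + a.X))) | ··a··> p2
  p2 = b.0 + a.(rec X. a.a.(b.0 + a.X + a.X)) + a.(rec X. a.a.(b.0 + a.X + a.X)) | ··a··> p0, ··b··> p3
  p3 = 0 | (no moves)
Reachable graph of Q (4 states):
  q0 = rec X. a.a.(b.0 + a.X) | ··a··> q1
  q1 = a.(b.0 + a.(rec X. a.a.(b.0 + a.X))) | ··a··> q2
  q2 = b.0 + a.(rec X. a.a.(b.0 + a.X)) | ··a··> q0, ··b··> q3
  q3 = 0 | (no moves)
Bisimilarity quotient blocks:
  B0 = {p0, q0}
  B1 = {p1, q1}
  B2 = {p2, q2}
  B3 = {p3, q3}
p0 ∈ B0, q0 ∈ B0 → same block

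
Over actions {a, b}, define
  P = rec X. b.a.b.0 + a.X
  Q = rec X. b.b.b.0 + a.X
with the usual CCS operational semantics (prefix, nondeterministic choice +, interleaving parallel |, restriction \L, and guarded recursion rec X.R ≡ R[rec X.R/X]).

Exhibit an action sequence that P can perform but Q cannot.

Reachable graph of P (4 states):
  p0 = rec X. b.a.b.0 + a.X → --a--▸ p0, --b--▸ p1
  p1 = a.b.0 → --a--▸ p2
  p2 = b.0 → --b--▸ p3
  p3 = 0 → (no moves)
Reachable graph of Q (4 states):
  q0 = rec X. b.b.b.0 + a.X → --a--▸ q0, --b--▸ q1
  q1 = b.b.0 → --b--▸ q2
  q2 = b.0 → --b--▸ q3
  q3 = 0 → (no moves)
Executing ba from P (initial set {p0}):
  [1] b ⇒ {p1}
  [2] a ⇒ {p2}
  ✓ P
Executing ba from Q (initial set {q0}):
  [1] b ⇒ {q1}
  [2] a ⇒ ∅ (Q stuck)

ba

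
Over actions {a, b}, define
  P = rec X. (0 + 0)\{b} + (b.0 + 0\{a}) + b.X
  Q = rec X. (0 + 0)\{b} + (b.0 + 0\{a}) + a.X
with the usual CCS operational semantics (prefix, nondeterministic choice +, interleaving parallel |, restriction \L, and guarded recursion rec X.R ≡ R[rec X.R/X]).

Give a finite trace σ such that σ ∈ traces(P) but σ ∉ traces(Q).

Reachable graph of P (2 states):
  p0 = rec X. (0 + 0)\{b} + (b.0 + 0\{a}) + b.X | —b→ p0, —b→ p1
  p1 = 0 | deadlocked
Reachable graph of Q (2 states):
  q0 = rec X. (0 + 0)\{b} + (b.0 + 0\{a}) + a.X | —a→ q0, —b→ q1
  q1 = 0 | deadlocked
Trace ⟨bb⟩ through P, begin at {p0}:
  step 1 (b): {p0, p1}
  step 2 (b): {p0, p1}
  P completes σ.
Trace ⟨bb⟩ through Q, begin at {q0}:
  step 1 (b): {q1}
  step 2 (b): no successor for Q

bb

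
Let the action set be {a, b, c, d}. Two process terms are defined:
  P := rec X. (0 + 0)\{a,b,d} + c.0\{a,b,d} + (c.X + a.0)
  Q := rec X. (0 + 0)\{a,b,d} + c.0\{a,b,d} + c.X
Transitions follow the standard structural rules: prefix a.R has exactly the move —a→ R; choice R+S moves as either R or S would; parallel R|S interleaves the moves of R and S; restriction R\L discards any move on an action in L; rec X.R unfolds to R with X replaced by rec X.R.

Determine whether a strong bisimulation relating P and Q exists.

Reachable graph of P (3 states):
  m0 = rec X. (0 + 0)\{a,b,d} + c.0\{a,b,d} + (c.X + a.0) :: ··a··> m1, ··c··> m0, ··c··> m2
  m1 = 0 :: deadlocked
  m2 = 0\{a,b,d} :: deadlocked
Reachable graph of Q (2 states):
  n0 = rec X. (0 + 0)\{a,b,d} + c.0\{a,b,d} + c.X :: ··c··> n0, ··c··> n1
  n1 = 0\{a,b,d} :: deadlocked
Coarsest stable partition (strong bisimilarity classes):
  B0 = {m0}
  B1 = {m1, m2, n1}
  B2 = {n0}
m0 ∈ B0, n0 ∈ B2 → different blocks

NO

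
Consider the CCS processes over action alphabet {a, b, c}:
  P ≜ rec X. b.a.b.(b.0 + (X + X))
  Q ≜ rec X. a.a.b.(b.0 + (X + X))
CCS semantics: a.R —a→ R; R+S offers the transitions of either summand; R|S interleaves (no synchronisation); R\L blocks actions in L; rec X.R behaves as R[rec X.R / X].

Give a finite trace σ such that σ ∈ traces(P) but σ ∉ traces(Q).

b

LTS(P): 5 reachable states
  p0 = rec X. b.a.b.(b.0 + (X + X)) | ··b··> p1
  p1 = a.b.(b.0 + ((rec X. b.a.b.(b.0 + (X + X))) + (rec X. b.a.b.(b.0 + (X + X))))) | ··a··> p2
  p2 = b.(b.0 + ((rec X. b.a.b.(b.0 + (X + X))) + (rec X. b.a.b.(b.0 + (X + X))))) | ··b··> p3
  p3 = b.0 + ((rec X. b.a.b.(b.0 + (X + X))) + (rec X. b.a.b.(b.0 + (X + X)))) | ··b··> p1, ··b··> p4
  p4 = 0 | ∅
LTS(Q): 5 reachable states
  q0 = rec X. a.a.b.(b.0 + (X + X)) | ··a··> q1
  q1 = a.b.(b.0 + ((rec X. a.a.b.(b.0 + (X + X))) + (rec X. a.a.b.(b.0 + (X + X))))) | ··a··> q2
  q2 = b.(b.0 + ((rec X. a.a.b.(b.0 + (X + X))) + (rec X. a.a.b.(b.0 + (X + X))))) | ··b··> q3
  q3 = b.0 + ((rec X. a.a.b.(b.0 + (X + X))) + (rec X. a.a.b.(b.0 + (X + X)))) | ··a··> q1, ··b··> q4
  q4 = 0 | ∅
Trace ⟨b⟩ through P, begin at {p0}:
  [1] b ⇒ {p1}
  P completes σ.
Trace ⟨b⟩ through Q, begin at {q0}:
  [1] b ⇒ no successor for Q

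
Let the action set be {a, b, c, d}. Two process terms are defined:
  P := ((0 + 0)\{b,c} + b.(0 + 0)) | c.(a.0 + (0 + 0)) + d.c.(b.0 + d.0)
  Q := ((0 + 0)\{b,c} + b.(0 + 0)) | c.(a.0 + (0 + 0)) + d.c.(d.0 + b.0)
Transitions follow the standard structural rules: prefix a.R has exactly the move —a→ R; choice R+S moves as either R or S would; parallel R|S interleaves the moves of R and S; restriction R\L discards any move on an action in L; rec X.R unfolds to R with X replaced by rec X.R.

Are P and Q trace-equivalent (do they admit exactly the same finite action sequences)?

P's transition system — 9 states:
  m0 = ((0 + 0)\{b,c} + b.(0 + 0)) | c.(a.0 + (0 + 0)) + d.c.(b.0 + d.0) | ··b··> m1, ··c··> m2, ··d··> m3
  m1 = (0 + 0) | c.(a.0 + (0 + 0)) | ··c··> m4
  m2 = ((0 + 0)\{b,c} + b.(0 + 0)) | (a.0 + (0 + 0)) | ··a··> m5, ··b··> m4
  m3 = c.(b.0 + d.0) | ··c··> m6
  m4 = (0 + 0) | (a.0 + (0 + 0)) | ··a··> m7
  m5 = ((0 + 0)\{b,c} + b.(0 + 0)) | 0 | ··b··> m7
  m6 = b.0 + d.0 | ··b··> m8, ··d··> m8
  m7 = (0 + 0) | 0 | (no moves)
  m8 = 0 | (no moves)
Q's transition system — 9 states:
  n0 = ((0 + 0)\{b,c} + b.(0 + 0)) | c.(a.0 + (0 + 0)) + d.c.(d.0 + b.0) | ··b··> n1, ··c··> n2, ··d··> n3
  n1 = (0 + 0) | c.(a.0 + (0 + 0)) | ··c··> n4
  n2 = ((0 + 0)\{b,c} + b.(0 + 0)) | (a.0 + (0 + 0)) | ··a··> n5, ··b··> n4
  n3 = c.(d.0 + b.0) | ··c··> n6
  n4 = (0 + 0) | (a.0 + (0 + 0)) | ··a··> n7
  n5 = ((0 + 0)\{b,c} + b.(0 + 0)) | 0 | ··b··> n7
  n6 = d.0 + b.0 | ··b··> n8, ··d··> n8
  n7 = (0 + 0) | 0 | (no moves)
  n8 = 0 | (no moves)
Bisimilarity quotient blocks:
  B0 = {m0, n0}
  B1 = {m3, n3}
  B2 = {m6, n6}
  B3 = {m7, m8, n7, n8}
  B4 = {m2, n2}
  B5 = {m4, n4}
  B6 = {m5, n5}
  B7 = {m1, n1}
m0 ∈ B0, n0 ∈ B0 → same block
Bisimilar ⇒ trace-equivalent.

traces(P) = traces(Q)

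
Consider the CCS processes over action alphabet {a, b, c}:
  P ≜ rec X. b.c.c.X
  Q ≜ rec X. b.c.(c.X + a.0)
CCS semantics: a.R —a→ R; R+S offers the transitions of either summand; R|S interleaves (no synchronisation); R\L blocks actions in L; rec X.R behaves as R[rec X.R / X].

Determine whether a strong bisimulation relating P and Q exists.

P ≁ Q

Reachable graph of P (3 states):
  p0 = rec X. b.c.c.X ⊢ =b=> p1
  p1 = c.c.(rec X. b.c.c.X) ⊢ =c=> p2
  p2 = c.(rec X. b.c.c.X) ⊢ =c=> p0
Reachable graph of Q (4 states):
  q0 = rec X. b.c.(c.X + a.0) ⊢ =b=> q1
  q1 = c.(c.(rec X. b.c.(c.X + a.0)) + a.0) ⊢ =c=> q2
  q2 = c.(rec X. b.c.(c.X + a.0)) + a.0 ⊢ =a=> q3, =c=> q0
  q3 = 0 ⊢ ·
Bisimilarity quotient blocks:
  B0 = {p0}
  B1 = {p1}
  B2 = {p2}
  B3 = {q0}
  B4 = {q1}
  B5 = {q2}
  B6 = {q3}
p0 ∈ B0, q0 ∈ B3 → different blocks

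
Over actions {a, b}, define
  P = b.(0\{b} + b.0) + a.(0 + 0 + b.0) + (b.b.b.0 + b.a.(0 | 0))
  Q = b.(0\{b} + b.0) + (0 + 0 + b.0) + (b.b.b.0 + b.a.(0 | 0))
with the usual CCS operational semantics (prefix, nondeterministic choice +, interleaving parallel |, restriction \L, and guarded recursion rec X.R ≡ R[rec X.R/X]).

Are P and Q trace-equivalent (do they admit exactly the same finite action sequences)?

LTS(P): 8 reachable states
  p0 = b.(0\{b} + b.0) + a.(0 + 0 + b.0) + (b.b.b.0 + b.a.(0 | 0)) | ··a··> p1, ··b··> p2, ··b··> p3, ··b··> p4
  p1 = 0 + 0 + b.0 | ··b··> p5
  p2 = 0\{b} + b.0 | ··b··> p5
  p3 = a.(0 | 0) | ··a··> p6
  p4 = b.b.0 | ··b··> p7
  p5 = 0 | deadlocked
  p6 = 0 | 0 | deadlocked
  p7 = b.0 | ··b··> p5
LTS(Q): 7 reachable states
  q0 = b.(0\{b} + b.0) + (0 + 0 + b.0) + (b.b.b.0 + b.a.(0 | 0)) | ··b··> q1, ··b··> q2, ··b··> q3, ··b··> q4
  q1 = 0 | deadlocked
  q2 = 0\{b} + b.0 | ··b··> q1
  q3 = a.(0 | 0) | ··a··> q5
  q4 = b.b.0 | ··b··> q6
  q5 = 0 | 0 | deadlocked
  q6 = b.0 | ··b··> q1
Run σ = ⟨a⟩ on P: start {p0}
  step 1 (a): {p1}
  ✓ P
Run σ = ⟨a⟩ on Q: start {q0}
  step 1 (a): ∅ (Q stuck)

NO — witness ⟨a⟩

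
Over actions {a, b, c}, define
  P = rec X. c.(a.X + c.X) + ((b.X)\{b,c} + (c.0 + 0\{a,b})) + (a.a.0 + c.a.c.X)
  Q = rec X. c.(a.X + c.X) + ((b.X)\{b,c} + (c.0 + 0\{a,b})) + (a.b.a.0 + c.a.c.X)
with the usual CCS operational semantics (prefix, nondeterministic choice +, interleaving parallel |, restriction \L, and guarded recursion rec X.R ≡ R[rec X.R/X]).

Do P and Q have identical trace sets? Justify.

trace-distinct — witness ⟨aa⟩

Reachable graph of P (6 states):
  u0 = rec X. c.(a.X + c.X) + ((b.X)\{b,c} + (c.0 + 0\{a,b})) + (a.a.0 + c.a.c.X) → —a→ u1, —c→ u2, —c→ u3, —c→ u4
  u1 = a.0 → —a→ u2
  u2 = 0 → ∅
  u3 = a.(rec X. c.(a.X + c.X) + ((b.X)\{b,c} + (c.0 + 0\{a,b})) + (a.a.0 + c.a.c.X)) + c.(rec X. c.(a.X + c.X) + ((b.X)\{b,c} + (c.0 + 0\{a,b})) + (a.a.0 + c.a.c.X)) → —a→ u0, —c→ u0
  u4 = a.c.(rec X. c.(a.X + c.X) + ((b.X)\{b,c} + (c.0 + 0\{a,b})) + (a.a.0 + c.a.c.X)) → —a→ u5
  u5 = c.(rec X. c.(a.X + c.X) + ((b.X)\{b,c} + (c.0 + 0\{a,b})) + (a.a.0 + c.a.c.X)) → —c→ u0
Reachable graph of Q (7 states):
  v0 = rec X. c.(a.X + c.X) + ((b.X)\{b,c} + (c.0 + 0\{a,b})) + (a.b.a.0 + c.a.c.X) → —a→ v1, —c→ v2, —c→ v3, —c→ v4
  v1 = b.a.0 → —b→ v5
  v2 = 0 → ∅
  v3 = a.(rec X. c.(a.X + c.X) + ((b.X)\{b,c} + (c.0 + 0\{a,b})) + (a.b.a.0 + c.a.c.X)) + c.(rec X. c.(a.X + c.X) + ((b.X)\{b,c} + (c.0 + 0\{a,b})) + (a.b.a.0 + c.a.c.X)) → —a→ v0, —c→ v0
  v4 = a.c.(rec X. c.(a.X + c.X) + ((b.X)\{b,c} + (c.0 + 0\{a,b})) + (a.b.a.0 + c.a.c.X)) → —a→ v6
  v5 = a.0 → —a→ v2
  v6 = c.(rec X. c.(a.X + c.X) + ((b.X)\{b,c} + (c.0 + 0\{a,b})) + (a.b.a.0 + c.a.c.X)) → —c→ v0
Run σ = ⟨aa⟩ on P: start {u0}
  after a @ step 1: {u1}
  after a @ step 2: {u2}
  P completes σ.
Run σ = ⟨aa⟩ on Q: start {v0}
  after a @ step 1: {v1}
  after a @ step 2: ∅  — Q cannot continue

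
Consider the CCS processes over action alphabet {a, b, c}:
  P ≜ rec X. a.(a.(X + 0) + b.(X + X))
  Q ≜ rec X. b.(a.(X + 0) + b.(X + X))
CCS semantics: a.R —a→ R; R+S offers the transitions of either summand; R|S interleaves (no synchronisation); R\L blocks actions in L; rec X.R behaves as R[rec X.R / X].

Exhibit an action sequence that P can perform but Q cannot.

a

P's transition system — 4 states:
  p0 = rec X. a.(a.(X + 0) + b.(X + X)) has moves =a=> p1
  p1 = a.((rec X. a.(a.(X + 0) + b.(X + X))) + 0) + b.((rec X. a.(a.(X + 0) + b.(X + X))) + (rec X. a.(a.(X + 0) + b.(X + X)))) has moves =a=> p2, =b=> p3
  p2 = (rec X. a.(a.(X + 0) + b.(X + X))) + 0 has moves =a=> p1
  p3 = (rec X. a.(a.(X + 0) + b.(X + X))) + (rec X. a.(a.(X + 0) + b.(X + X))) has moves =a=> p1
Q's transition system — 4 states:
  q0 = rec X. b.(a.(X + 0) + b.(X + X)) has moves =b=> q1
  q1 = a.((rec X. b.(a.(X + 0) + b.(X + X))) + 0) + b.((rec X. b.(a.(X + 0) + b.(X + X))) + (rec X. b.(a.(X + 0) + b.(X + X)))) has moves =a=> q2, =b=> q3
  q2 = (rec X. b.(a.(X + 0) + b.(X + X))) + 0 has moves =b=> q1
  q3 = (rec X. b.(a.(X + 0) + b.(X + X))) + (rec X. b.(a.(X + 0) + b.(X + X))) has moves =b=> q1
Executing a from P (initial set {p0}):
  [1] a ⇒ {p1}
  ✓ P
Executing a from Q (initial set {q0}):
  [1] a ⇒ no successor for Q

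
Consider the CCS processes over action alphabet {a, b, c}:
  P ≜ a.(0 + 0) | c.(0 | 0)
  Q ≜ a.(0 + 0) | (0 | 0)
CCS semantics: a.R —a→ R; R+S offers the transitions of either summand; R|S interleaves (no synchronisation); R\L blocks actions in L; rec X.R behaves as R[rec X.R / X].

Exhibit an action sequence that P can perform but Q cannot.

LTS(P): 4 reachable states
  s0 = a.(0 + 0) | c.(0 | 0) ⊢ ··a··> s1, ··c··> s2
  s1 = (0 + 0) | c.(0 | 0) ⊢ ··c··> s3
  s2 = a.(0 + 0) | (0 | 0) ⊢ ··a··> s3
  s3 = (0 + 0) | (0 | 0) ⊢ (no moves)
LTS(Q): 2 reachable states
  t0 = a.(0 + 0) | (0 | 0) ⊢ ··a··> t1
  t1 = (0 + 0) | (0 | 0) ⊢ (no moves)
Trace ⟨c⟩ through P, begin at {s0}:
  [1] c ⇒ {s2}
  P completes σ.
Trace ⟨c⟩ through Q, begin at {t0}:
  [1] c ⇒ ∅  — Q cannot continue

c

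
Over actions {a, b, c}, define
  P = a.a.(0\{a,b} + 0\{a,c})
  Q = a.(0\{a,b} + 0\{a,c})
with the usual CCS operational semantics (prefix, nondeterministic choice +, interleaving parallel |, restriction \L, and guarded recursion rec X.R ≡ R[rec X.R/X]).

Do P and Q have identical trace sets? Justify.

trace-distinct — witness ⟨aa⟩

LTS(P): 3 reachable states
  s0 = a.a.(0\{a,b} + 0\{a,c}) | -a-> s1
  s1 = a.(0\{a,b} + 0\{a,c}) | -a-> s2
  s2 = 0\{a,b} + 0\{a,c} | deadlocked
LTS(Q): 2 reachable states
  t0 = a.(0\{a,b} + 0\{a,c}) | -a-> t1
  t1 = 0\{a,b} + 0\{a,c} | deadlocked
Run σ = ⟨aa⟩ on P: start {s0}
  [1] a ⇒ {s1}
  [2] a ⇒ {s2}
  P completes σ.
Run σ = ⟨aa⟩ on Q: start {t0}
  [1] a ⇒ {t1}
  [2] a ⇒ ∅  — Q cannot continue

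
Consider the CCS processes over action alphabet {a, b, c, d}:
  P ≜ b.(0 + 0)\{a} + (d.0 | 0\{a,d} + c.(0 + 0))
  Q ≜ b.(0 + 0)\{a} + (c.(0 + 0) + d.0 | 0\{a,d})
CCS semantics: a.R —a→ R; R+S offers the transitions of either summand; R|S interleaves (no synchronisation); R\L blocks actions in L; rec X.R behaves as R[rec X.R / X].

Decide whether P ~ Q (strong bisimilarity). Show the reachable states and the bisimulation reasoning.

Reachable graph of P (4 states):
  p0 = b.(0 + 0)\{a} + (d.0 | 0\{a,d} + c.(0 + 0)) ⊢ ··b··> p1, ··c··> p2, ··d··> p3
  p1 = (0 + 0)\{a} ⊢ ·
  p2 = 0 + 0 ⊢ ·
  p3 = 0 | 0\{a,d} ⊢ ·
Reachable graph of Q (4 states):
  q0 = b.(0 + 0)\{a} + (c.(0 + 0) + d.0 | 0\{a,d}) ⊢ ··b··> q1, ··c··> q2, ··d··> q3
  q1 = (0 + 0)\{a} ⊢ ·
  q2 = 0 + 0 ⊢ ·
  q3 = 0 | 0\{a,d} ⊢ ·
Bisimilarity quotient blocks:
  B0 = {p0, q0}
  B1 = {p1, p2, p3, q1, q2, q3}
p0 ∈ B0, q0 ∈ B0 → same block

YES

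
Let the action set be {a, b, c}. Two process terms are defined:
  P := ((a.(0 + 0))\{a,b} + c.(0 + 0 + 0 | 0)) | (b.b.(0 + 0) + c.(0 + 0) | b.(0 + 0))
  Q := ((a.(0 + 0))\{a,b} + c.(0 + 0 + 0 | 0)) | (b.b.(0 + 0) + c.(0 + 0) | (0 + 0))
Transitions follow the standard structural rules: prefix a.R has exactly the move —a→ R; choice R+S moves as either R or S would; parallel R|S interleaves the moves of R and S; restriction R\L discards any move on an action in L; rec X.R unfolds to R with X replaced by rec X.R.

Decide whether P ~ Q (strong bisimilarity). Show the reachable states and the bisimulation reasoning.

P ≁ Q

P's transition system — 12 states:
  p0 = ((a.(0 + 0))\{a,b} + c.(0 + 0 + 0 | 0)) | (b.b.(0 + 0) + c.(0 + 0) | b.(0 + 0)) → ··b··> p1, ··b··> p2, ··c··> p3, ··c··> p4
  p1 = ((a.(0 + 0))\{a,b} + c.(0 + 0 + 0 | 0)) | (c.(0 + 0) | (0 + 0)) → ··c··> p5, ··c··> p6
  p2 = ((a.(0 + 0))\{a,b} + c.(0 + 0 + 0 | 0)) | b.(0 + 0) → ··b··> p7, ··c··> p8
  p3 = ((a.(0 + 0))\{a,b} + c.(0 + 0 + 0 | 0)) | ((0 + 0) | b.(0 + 0)) → ··b··> p5, ··c··> p9
  p4 = (0 + 0 + 0 | 0) | (b.b.(0 + 0) + c.(0 + 0) | b.(0 + 0)) → ··b··> p6, ··b··> p8, ··c··> p9
  p5 = ((a.(0 + 0))\{a,b} + c.(0 + 0 + 0 | 0)) | ((0 + 0) | (0 + 0)) → ··c··> p10
  p6 = (0 + 0 + 0 | 0) | (c.(0 + 0) | (0 + 0)) → ··c··> p10
  p7 = ((a.(0 + 0))\{a,b} + c.(0 + 0 + 0 | 0)) | (0 + 0) → ··c··> p11
  p8 = (0 + 0 + 0 | 0) | b.(0 + 0) → ··b··> p11
  p9 = (0 + 0 + 0 | 0) | ((0 + 0) | b.(0 + 0)) → ··b··> p10
  p10 = (0 + 0 + 0 | 0) | ((0 + 0) | (0 + 0)) → stopped
  p11 = (0 + 0 + 0 | 0) | (0 + 0) → stopped
Q's transition system — 8 states:
  q0 = ((a.(0 + 0))\{a,b} + c.(0 + 0 + 0 | 0)) | (b.b.(0 + 0) + c.(0 + 0) | (0 + 0)) → ··b··> q1, ··c··> q2, ··c··> q3
  q1 = ((a.(0 + 0))\{a,b} + c.(0 + 0 + 0 | 0)) | b.(0 + 0) → ··b··> q4, ··c··> q5
  q2 = ((a.(0 + 0))\{a,b} + c.(0 + 0 + 0 | 0)) | ((0 + 0) | (0 + 0)) → ··c··> q6
  q3 = (0 + 0 + 0 | 0) | (b.b.(0 + 0) + c.(0 + 0) | (0 + 0)) → ··b··> q5, ··c··> q6
  q4 = ((a.(0 + 0))\{a,b} + c.(0 + 0 + 0 | 0)) | (0 + 0) → ··c··> q7
  q5 = (0 + 0 + 0 | 0) | b.(0 + 0) → ··b··> q7
  q6 = (0 + 0 + 0 | 0) | ((0 + 0) | (0 + 0)) → stopped
  q7 = (0 + 0 + 0 | 0) | (0 + 0) → stopped
Bisimilarity quotient blocks:
  B0 = {p0}
  B1 = {p1}
  B2 = {p5, p6, p7, q2, q4}
  B3 = {p10, p11, q6, q7}
  B4 = {p4}
  B5 = {p8, p9, q5}
  B6 = {p2, p3, q1}
  B7 = {q0}
  B8 = {q3}
p0 ∈ B0, q0 ∈ B7 → different blocks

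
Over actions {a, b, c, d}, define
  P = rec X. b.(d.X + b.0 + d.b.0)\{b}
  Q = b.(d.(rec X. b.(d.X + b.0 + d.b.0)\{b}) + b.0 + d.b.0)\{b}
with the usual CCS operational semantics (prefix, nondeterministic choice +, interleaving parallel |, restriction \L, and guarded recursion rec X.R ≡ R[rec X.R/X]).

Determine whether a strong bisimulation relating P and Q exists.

bisimilar

P's transition system — 4 states:
  p0 = rec X. b.(d.X + b.0 + d.b.0)\{b} :: -b-> p1
  p1 = (d.(rec X. b.(d.X + b.0 + d.b.0)\{b}) + b.0 + d.b.0)\{b} :: -d-> p2, -d-> p3
  p2 = (b.0)\{b} :: (no moves)
  p3 = (rec X. b.(d.X + b.0 + d.b.0)\{b})\{b} :: (no moves)
Q's transition system — 4 states:
  q0 = b.(d.(rec X. b.(d.X + b.0 + d.b.0)\{b}) + b.0 + d.b.0)\{b} :: -b-> q1
  q1 = (d.(rec X. b.(d.X + b.0 + d.b.0)\{b}) + b.0 + d.b.0)\{b} :: -d-> q2, -d-> q3
  q2 = (b.0)\{b} :: (no moves)
  q3 = (rec X. b.(d.X + b.0 + d.b.0)\{b})\{b} :: (no moves)
Bisimilarity quotient blocks:
  B0 = {p0, q0}
  B1 = {p1, q1}
  B2 = {p2, p3, q2, q3}
p0 ∈ B0, q0 ∈ B0 → same block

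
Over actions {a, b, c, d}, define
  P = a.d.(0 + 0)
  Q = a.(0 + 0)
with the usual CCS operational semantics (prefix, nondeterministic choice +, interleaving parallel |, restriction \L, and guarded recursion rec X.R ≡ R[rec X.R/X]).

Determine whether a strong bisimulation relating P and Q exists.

P's transition system — 3 states:
  u0 = a.d.(0 + 0) :: —a→ u1
  u1 = d.(0 + 0) :: —d→ u2
  u2 = 0 + 0 :: stopped
Q's transition system — 2 states:
  v0 = a.(0 + 0) :: —a→ v1
  v1 = 0 + 0 :: stopped
Coarsest stable partition (strong bisimilarity classes):
  B0 = {u0}
  B1 = {u1}
  B2 = {u2, v1}
  B3 = {v0}
u0 ∈ B0, v0 ∈ B3 → different blocks

P ≁ Q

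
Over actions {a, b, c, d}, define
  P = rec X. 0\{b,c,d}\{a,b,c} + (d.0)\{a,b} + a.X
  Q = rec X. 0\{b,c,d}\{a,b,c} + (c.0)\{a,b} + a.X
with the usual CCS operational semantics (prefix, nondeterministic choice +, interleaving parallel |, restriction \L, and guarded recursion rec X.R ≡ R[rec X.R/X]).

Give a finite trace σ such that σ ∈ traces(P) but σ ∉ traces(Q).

d

P's transition system — 2 states:
  p0 = rec X. 0\{b,c,d}\{a,b,c} + (d.0)\{a,b} + a.X ⊢ ··a··> p0, ··d··> p1
  p1 = 0\{a,b} ⊢ ·
Q's transition system — 2 states:
  q0 = rec X. 0\{b,c,d}\{a,b,c} + (c.0)\{a,b} + a.X ⊢ ··a··> q0, ··c··> q1
  q1 = 0\{a,b} ⊢ ·
Executing d from P (initial set {p0}):
  [1] d ⇒ {p1}
  — P admits the full trace.
Executing d from Q (initial set {q0}):
  [1] d ⇒ no successor for Q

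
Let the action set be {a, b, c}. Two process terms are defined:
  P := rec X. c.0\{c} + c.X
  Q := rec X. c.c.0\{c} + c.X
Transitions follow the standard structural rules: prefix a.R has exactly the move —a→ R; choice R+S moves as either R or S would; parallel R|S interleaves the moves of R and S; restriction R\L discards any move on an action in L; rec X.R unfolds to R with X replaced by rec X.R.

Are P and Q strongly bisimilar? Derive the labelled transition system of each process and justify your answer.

not bisimilar

Reachable graph of P (2 states):
  s0 = rec X. c.0\{c} + c.X ⊢ =c=> s0, =c=> s1
  s1 = 0\{c} ⊢ deadlocked
Reachable graph of Q (3 states):
  t0 = rec X. c.c.0\{c} + c.X ⊢ =c=> t0, =c=> t1
  t1 = c.0\{c} ⊢ =c=> t2
  t2 = 0\{c} ⊢ deadlocked
Bisimilarity quotient blocks:
  B0 = {s0}
  B1 = {s1, t2}
  B2 = {t0}
  B3 = {t1}
s0 ∈ B0, t0 ∈ B2 → different blocks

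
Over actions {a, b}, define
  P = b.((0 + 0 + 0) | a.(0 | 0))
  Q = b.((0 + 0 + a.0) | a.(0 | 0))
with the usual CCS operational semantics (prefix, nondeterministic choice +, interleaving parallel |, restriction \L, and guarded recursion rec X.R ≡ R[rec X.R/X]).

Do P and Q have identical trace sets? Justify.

LTS(P): 3 reachable states
  m0 = b.((0 + 0 + 0) | a.(0 | 0)) → —b→ m1
  m1 = (0 + 0 + 0) | a.(0 | 0) → —a→ m2
  m2 = (0 + 0 + 0) | (0 | 0) → (no moves)
LTS(Q): 5 reachable states
  n0 = b.((0 + 0 + a.0) | a.(0 | 0)) → —b→ n1
  n1 = (0 + 0 + a.0) | a.(0 | 0) → —a→ n2, —a→ n3
  n2 = (0 + 0 + a.0) | (0 | 0) → —a→ n4
  n3 = 0 | a.(0 | 0) → —a→ n4
  n4 = 0 | (0 | 0) → (no moves)
Executing baa from Q (initial set {n0}):
  [1] b ⇒ {n1}
  [2] a ⇒ {n2, n3}
  [3] a ⇒ {n4}
  — Q admits the full trace.
Executing baa from P (initial set {m0}):
  [1] b ⇒ {m1}
  [2] a ⇒ {m2}
  [3] a ⇒ ∅ (P stuck)

trace-distinct — witness ⟨baa⟩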